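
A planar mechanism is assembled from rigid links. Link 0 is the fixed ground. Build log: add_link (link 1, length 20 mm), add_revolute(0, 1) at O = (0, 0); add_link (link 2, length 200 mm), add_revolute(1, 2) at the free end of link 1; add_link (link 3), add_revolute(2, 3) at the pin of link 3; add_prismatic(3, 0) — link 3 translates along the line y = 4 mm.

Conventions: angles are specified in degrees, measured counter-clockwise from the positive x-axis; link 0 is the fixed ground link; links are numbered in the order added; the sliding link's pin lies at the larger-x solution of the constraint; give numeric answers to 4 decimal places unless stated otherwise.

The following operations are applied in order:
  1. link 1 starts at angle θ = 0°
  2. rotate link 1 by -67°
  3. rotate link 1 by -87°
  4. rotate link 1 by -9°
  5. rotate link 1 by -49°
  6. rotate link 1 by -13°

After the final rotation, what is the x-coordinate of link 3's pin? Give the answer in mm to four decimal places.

geometry: r = 20 mm, L = 200 mm, e = 4 mm; θ starts at 0°
rotate link 1 by -67°: θ ← 0° -67° = -67°
rotate link 1 by -87°: θ ← -67° -87° = -154°
rotate link 1 by -9°: θ ← -154° -9° = -163°
rotate link 1 by -49°: θ ← -163° -49° = -212°
rotate link 1 by -13°: θ ← -212° -13° = -225°
crank pin P = (r cos θ, r sin θ) = (-14.142136, 14.142136)
h = r sin θ − e = 14.142136 − 4 = 10.142136
x = r cos θ + √(L² − h²) = -14.142136 + 199.742677 = 185.600542

185.6005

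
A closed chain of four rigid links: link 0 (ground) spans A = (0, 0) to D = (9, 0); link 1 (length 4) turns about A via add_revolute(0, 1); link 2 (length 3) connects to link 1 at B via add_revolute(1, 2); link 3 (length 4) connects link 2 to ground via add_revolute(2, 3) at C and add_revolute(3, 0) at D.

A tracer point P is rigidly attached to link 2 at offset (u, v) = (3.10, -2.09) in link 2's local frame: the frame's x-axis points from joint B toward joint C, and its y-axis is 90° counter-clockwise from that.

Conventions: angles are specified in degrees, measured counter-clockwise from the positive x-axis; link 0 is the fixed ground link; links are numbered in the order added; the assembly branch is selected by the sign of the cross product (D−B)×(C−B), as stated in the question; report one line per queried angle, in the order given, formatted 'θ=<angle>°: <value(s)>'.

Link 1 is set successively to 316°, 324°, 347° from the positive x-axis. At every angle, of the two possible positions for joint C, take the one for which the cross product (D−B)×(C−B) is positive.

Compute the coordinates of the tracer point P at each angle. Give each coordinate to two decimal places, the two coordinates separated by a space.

A=(0,0), D=(9.00,0)
θ=316°: B = A + 4.00·(cos316°, sin316°) = (2.8774, -2.7786)
θ=316°: |BD| = 6.7237
θ=316°: circle(B,3.00) ∩ circle(D,4.00): a=2.8413, h=0.9629
θ=316°:   candidates: C₊=(5.0667,-0.7276) cross=6.474; C₋=(5.8626,-2.4813) cross=-6.474
θ=316°:   branch + wants cross > 0 → take C=(5.0667,-0.7276) (cross=6.474)
θ=316°: ex = (C−B)/|BC| = (0.7298,0.6837); ey = (-0.6837,0.7298)
θ=316°: P = B + 3.10·ex + -2.09·ey = (6.5686,-2.1845)
θ=324°: B = A + 4.00·(cos324°, sin324°) = (3.2361, -2.3511)
θ=324°: |BD| = 6.2250
θ=324°: circle(B,3.00) ∩ circle(D,4.00): a=2.5503, h=1.5799
θ=324°:   candidates: C₊=(5.0007,0.0750) cross=9.835; C₋=(6.1942,-2.8508) cross=-9.835
θ=324°:   branch + wants cross > 0 → take C=(5.0007,0.0750) (cross=9.835)
θ=324°: ex = (C−B)/|BC| = (0.5882,0.8087); ey = (-0.8087,0.5882)
θ=324°: P = B + 3.10·ex + -2.09·ey = (6.7497,-1.0735)
θ=347°: B = A + 4.00·(cos347°, sin347°) = (3.8975, -0.8998)
θ=347°: |BD| = 5.1813
θ=347°: circle(B,3.00) ∩ circle(D,4.00): a=1.9151, h=2.3092
θ=347°:   candidates: C₊=(5.3825,1.7069) cross=11.964; C₋=(6.1845,-2.8413) cross=-11.964
θ=347°:   branch + wants cross > 0 → take C=(5.3825,1.7069) (cross=11.964)
θ=347°: ex = (C−B)/|BC| = (0.4950,0.8689); ey = (-0.8689,0.4950)
θ=347°: P = B + 3.10·ex + -2.09·ey = (7.2480,0.7592)

θ=316°: 6.57 -2.18
θ=324°: 6.75 -1.07
θ=347°: 7.25 0.76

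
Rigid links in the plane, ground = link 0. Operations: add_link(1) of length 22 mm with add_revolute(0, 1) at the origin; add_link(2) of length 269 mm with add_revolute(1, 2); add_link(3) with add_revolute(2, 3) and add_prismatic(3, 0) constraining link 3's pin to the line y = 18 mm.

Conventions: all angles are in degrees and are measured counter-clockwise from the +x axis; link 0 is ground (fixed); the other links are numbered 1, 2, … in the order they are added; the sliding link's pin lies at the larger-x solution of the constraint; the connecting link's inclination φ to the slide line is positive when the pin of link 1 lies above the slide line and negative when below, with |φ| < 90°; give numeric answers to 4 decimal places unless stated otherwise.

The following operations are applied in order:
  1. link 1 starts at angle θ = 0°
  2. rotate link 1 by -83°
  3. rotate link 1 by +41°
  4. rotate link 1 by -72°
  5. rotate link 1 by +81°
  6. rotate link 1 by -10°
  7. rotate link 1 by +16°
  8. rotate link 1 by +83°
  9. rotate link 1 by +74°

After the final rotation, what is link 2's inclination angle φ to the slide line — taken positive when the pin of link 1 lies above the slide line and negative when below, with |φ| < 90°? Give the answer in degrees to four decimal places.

geometry: r = 22 mm, L = 269 mm, e = 18 mm; θ starts at 0°
rotate link 1 by -83°: θ ← 0° -83° = -83°
rotate link 1 by +41°: θ ← -83° +41° = -42°
rotate link 1 by -72°: θ ← -42° -72° = -114°
rotate link 1 by +81°: θ ← -114° +81° = -33°
rotate link 1 by -10°: θ ← -33° -10° = -43°
rotate link 1 by +16°: θ ← -43° +16° = -27°
rotate link 1 by +83°: θ ← -27° +83° = 56°
rotate link 1 by +74°: θ ← 56° +74° = 130°
h = r sin θ − e = 16.852978 − 18 = -1.147022
sin φ = h / L = -1.147022 / 269 = -0.00426402
φ = arcsin(-0.00426402) = -0.244311°

-0.2443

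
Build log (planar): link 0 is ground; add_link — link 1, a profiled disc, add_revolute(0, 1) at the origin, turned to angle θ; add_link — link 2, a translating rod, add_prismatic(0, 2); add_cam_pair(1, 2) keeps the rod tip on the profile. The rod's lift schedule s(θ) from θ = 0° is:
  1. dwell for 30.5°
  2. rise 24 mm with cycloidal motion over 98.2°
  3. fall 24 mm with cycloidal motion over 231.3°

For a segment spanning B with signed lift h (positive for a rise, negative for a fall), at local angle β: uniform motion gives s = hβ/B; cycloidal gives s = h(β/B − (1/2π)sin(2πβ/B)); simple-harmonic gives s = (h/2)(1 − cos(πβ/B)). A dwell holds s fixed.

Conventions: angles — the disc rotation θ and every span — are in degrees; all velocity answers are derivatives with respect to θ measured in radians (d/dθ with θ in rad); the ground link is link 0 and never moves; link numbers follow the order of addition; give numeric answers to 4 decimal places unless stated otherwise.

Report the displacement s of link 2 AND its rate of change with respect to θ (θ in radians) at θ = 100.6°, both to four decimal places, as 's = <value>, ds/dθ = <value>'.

seg 1 [0°–30.5°] dwell: s stays 0.0000
seg 2 [30.5°–128.7°] cycloidal, h=24: θ=100.6° here. β=70.1, B=98.2. 24·(0.7138 − sin(2π·0.7138)/(2π)) = 20.8540 → s = 20.8540
velocity in seg [30.5°–128.7°] (cycloidal), θ in radians: β = 70.1° = 1.2235 rad, B = 98.2° = 1.7139 rad; ds/dθ = (h/B)(1 − cos(2πβ/B)) = (24/1.7139)(1 − cos(2π·0.7138)) = 17.156436 mm/rad

s = 20.8540, ds/dθ = 17.1564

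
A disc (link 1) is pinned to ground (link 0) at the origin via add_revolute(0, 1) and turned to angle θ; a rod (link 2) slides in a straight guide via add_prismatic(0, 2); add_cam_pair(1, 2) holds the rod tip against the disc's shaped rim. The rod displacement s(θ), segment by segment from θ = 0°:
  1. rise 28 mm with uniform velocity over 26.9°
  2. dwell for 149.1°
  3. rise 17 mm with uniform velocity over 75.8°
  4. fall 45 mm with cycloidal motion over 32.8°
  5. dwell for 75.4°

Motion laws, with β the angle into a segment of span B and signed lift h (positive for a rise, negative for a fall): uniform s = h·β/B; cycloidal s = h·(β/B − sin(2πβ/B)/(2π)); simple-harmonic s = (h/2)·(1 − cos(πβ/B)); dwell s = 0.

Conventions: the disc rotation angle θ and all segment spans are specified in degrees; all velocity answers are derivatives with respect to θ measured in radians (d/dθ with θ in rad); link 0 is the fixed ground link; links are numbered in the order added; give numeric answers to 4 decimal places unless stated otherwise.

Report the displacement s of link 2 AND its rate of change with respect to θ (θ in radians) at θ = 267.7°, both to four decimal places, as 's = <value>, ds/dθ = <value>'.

segment 1 (0° to 26.9°, uniform, h = 28) is passed completely: s = 0.0000 + (28) = 28.0000
segment 2 (26.9° to 176°, dwell): s unchanged at 28.0000
segment 3 (176° to 251.8°, uniform, h = 17) is passed completely: s = 28.0000 + (17) = 45.0000
θ = 267.7° falls in segment 4 (251.8° to 284.6°, cycloidal, h = -45): β = 267.7 − 251.8 = 15.9°, B = 32.8°; Δs = -45·(0.4848 − sin(2π·0.4848)/(2π)) = -21.1291; s = 45.0000 − 21.1291 = 23.8709
velocity in seg [251.8°–284.6°] (cycloidal), θ in radians: β = 15.9° = 0.2775 rad, B = 32.8° = 0.5725 rad; ds/dθ = (h/B)(1 − cos(2πβ/B)) = ((-45)/0.5725)(1 − cos(2π·0.4848)) = -156.853740 mm/rad

s = 23.8709, ds/dθ = -156.8537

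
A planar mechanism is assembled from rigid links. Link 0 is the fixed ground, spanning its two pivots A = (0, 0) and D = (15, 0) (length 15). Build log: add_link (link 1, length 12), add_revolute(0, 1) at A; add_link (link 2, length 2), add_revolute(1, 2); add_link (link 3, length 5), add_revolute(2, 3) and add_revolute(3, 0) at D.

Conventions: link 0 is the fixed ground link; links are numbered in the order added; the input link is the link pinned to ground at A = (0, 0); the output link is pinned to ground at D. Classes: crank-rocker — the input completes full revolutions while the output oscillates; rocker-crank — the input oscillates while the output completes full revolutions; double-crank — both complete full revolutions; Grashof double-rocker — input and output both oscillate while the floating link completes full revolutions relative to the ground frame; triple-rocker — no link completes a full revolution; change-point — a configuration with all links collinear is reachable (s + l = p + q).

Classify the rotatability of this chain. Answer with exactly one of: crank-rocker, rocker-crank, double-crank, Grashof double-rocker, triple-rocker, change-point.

lengths: ground=15, input=12, coupler=2, output=5
sorted: s=2 (shortest), l=15 (longest), p+q=17
s + l = 17 vs p + q = 17
s + l = p + q → change-point (collinear configuration reachable)

change-point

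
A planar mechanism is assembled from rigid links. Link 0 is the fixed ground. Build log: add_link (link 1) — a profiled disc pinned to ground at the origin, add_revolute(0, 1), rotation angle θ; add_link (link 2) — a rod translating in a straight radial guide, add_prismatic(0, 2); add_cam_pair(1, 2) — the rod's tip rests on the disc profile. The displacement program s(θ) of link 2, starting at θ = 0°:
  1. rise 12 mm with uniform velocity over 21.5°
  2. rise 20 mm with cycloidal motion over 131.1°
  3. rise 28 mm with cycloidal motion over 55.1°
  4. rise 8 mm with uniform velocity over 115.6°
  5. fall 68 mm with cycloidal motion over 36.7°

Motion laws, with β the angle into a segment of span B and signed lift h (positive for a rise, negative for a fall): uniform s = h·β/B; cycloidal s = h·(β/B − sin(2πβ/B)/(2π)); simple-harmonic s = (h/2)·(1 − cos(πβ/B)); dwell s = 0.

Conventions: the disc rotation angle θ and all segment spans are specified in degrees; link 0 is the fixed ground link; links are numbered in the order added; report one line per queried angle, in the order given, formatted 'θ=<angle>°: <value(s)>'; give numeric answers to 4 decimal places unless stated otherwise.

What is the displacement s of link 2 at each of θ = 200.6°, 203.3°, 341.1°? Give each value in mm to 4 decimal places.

seg 1 [0°–21.5°] uniform, h=12: full span → s += 12 → s = 12.0000
seg 2 [21.5°–152.6°] cycloidal, h=20: full span → s += 20 → s = 32.0000
seg 3 [152.6°–207.7°] cycloidal, h=28: θ=200.6° here. β=48, B=55.1. 28·(0.8711 − sin(2π·0.8711)/(2π)) = 27.6185 → s = 59.6185
seg 3 [152.6°–207.7°] cycloidal, h=28: θ=203.3° here. β=50.7, B=55.1. 28·(0.9201 − sin(2π·0.9201)/(2π)) = 27.9074 → s = 59.9074
seg 3 [152.6°–207.7°] cycloidal, h=28: full span → s += 28 → s = 60.0000
seg 4 [207.7°–323.3°] uniform, h=8: full span → s += 8 → s = 68.0000
seg 5 [323.3°–360°] cycloidal, h=-68: θ=341.1° here. β=17.8, B=36.7. -68·(0.4850 − sin(2π·0.4850)/(2π)) = -31.9634 → s = 36.0366

θ=200.6°: 59.6185
θ=203.3°: 59.9074
θ=341.1°: 36.0366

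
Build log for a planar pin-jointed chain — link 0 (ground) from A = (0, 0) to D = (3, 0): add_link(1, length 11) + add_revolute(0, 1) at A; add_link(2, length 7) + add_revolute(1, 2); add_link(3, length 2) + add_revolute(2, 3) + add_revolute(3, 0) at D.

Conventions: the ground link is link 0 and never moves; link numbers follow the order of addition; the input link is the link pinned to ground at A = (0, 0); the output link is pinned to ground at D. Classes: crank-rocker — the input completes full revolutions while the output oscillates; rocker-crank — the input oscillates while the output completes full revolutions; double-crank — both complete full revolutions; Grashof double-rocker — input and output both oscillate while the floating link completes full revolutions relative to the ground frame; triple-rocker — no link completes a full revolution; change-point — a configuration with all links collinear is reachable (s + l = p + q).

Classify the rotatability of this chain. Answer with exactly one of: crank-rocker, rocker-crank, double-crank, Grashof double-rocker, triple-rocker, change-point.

lengths: ground=3, input=11, coupler=7, output=2
sorted: s=2 (shortest), l=11 (longest), p+q=10
s + l = 13 vs p + q = 10
s + l > p + q → non-Grashof → no link fully rotates → triple-rocker

triple-rocker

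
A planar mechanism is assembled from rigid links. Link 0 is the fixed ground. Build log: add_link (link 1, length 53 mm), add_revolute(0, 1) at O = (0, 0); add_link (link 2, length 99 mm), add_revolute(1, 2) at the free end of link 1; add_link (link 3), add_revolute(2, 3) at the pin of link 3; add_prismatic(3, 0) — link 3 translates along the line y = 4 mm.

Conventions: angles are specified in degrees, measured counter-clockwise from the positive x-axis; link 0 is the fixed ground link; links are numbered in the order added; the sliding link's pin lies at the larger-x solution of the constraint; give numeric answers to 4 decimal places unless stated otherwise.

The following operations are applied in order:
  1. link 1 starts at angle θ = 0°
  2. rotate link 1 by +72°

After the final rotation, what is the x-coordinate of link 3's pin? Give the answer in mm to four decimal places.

geometry: r = 53 mm, L = 99 mm, e = 4 mm; θ starts at 0°
rotate link 1 by +72°: θ ← 0° +72° = 72°
crank pin P = (r cos θ, r sin θ) = (16.377901, 50.405995)
h = r sin θ − e = 50.405995 − 4 = 46.405995
x = r cos θ + √(L² − h²) = 16.377901 + 87.449892 = 103.827793

103.8278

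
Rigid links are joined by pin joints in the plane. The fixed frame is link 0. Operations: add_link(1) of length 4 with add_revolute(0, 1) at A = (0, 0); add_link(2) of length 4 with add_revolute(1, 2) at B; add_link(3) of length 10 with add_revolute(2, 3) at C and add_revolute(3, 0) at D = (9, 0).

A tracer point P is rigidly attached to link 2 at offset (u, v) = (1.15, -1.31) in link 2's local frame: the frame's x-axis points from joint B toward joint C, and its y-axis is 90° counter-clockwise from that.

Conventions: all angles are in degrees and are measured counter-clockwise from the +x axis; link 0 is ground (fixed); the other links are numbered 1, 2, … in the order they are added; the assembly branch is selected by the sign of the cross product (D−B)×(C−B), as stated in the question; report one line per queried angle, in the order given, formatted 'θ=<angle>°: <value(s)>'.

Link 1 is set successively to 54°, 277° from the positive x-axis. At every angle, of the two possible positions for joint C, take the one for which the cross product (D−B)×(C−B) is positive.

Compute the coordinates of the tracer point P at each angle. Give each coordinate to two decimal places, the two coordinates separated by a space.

A=(0,0), D=(9.00,0)
θ=54°: B = A + 4.00·(cos54°, sin54°) = (2.3511, 3.2361)
θ=54°: |BD| = 7.3946
θ=54°: circle(B,4.00) ∩ circle(D,10.00): a=-1.9826, h=3.4741
θ=54°:   candidates: C₊=(2.0889,7.2275) cross=25.689; C₋=(-0.9519,0.9799) cross=-25.689
θ=54°:   branch + wants cross > 0 → take C=(2.0889,7.2275) (cross=25.689)
θ=54°: ex = (C−B)/|BC| = (-0.0656,0.9978); ey = (-0.9978,-0.0656)
θ=54°: P = B + 1.15·ex + -1.31·ey = (3.5829,4.4695)
θ=277°: B = A + 4.00·(cos277°, sin277°) = (0.4875, -3.9702)
θ=277°: |BD| = 9.3928
θ=277°: circle(B,4.00) ∩ circle(D,10.00): a=0.2249, h=3.9937
θ=277°:   candidates: C₊=(-0.9967,-0.2557) cross=37.512; C₋=(2.3794,-7.4945) cross=-37.512
θ=277°:   branch + wants cross > 0 → take C=(-0.9967,-0.2557) (cross=37.512)
θ=277°: ex = (C−B)/|BC| = (-0.3711,0.9286); ey = (-0.9286,-0.3711)
θ=277°: P = B + 1.15·ex + -1.31·ey = (1.2772,-2.4162)

θ=54°: 3.58 4.47
θ=277°: 1.28 -2.42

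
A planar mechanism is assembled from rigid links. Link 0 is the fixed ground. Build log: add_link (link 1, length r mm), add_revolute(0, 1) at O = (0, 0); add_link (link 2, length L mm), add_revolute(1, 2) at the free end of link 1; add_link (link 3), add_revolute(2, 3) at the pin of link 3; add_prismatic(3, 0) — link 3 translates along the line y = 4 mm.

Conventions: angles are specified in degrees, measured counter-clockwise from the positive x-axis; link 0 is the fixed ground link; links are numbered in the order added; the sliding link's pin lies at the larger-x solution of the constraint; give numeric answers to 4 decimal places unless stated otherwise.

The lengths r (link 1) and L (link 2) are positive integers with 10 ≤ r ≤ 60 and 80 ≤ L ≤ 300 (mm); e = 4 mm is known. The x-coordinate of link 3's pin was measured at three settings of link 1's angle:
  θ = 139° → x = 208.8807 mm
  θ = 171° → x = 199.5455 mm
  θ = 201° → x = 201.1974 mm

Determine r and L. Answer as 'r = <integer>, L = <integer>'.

constraint per measurement: (x − r cos θ)² + (r sin θ − e)² = L²
subtracting the θ₁ and θ₂ equations cancels the r² and L² terms:
r = (x₁² − x₂²) / (2[(x₁cos θ₁ + e sin θ₁) − (x₂cos θ₂ + e sin θ₂)]) = 45.9998 → r = 46
L² = (x₁ − r cos θ₁)² + (r sin θ₁ − e)² = 60024.9895 → L = 245.0000 → L = 245
check at θ₃=201°: x = 201.1974 (printed 201.1974) ✓

r = 46, L = 245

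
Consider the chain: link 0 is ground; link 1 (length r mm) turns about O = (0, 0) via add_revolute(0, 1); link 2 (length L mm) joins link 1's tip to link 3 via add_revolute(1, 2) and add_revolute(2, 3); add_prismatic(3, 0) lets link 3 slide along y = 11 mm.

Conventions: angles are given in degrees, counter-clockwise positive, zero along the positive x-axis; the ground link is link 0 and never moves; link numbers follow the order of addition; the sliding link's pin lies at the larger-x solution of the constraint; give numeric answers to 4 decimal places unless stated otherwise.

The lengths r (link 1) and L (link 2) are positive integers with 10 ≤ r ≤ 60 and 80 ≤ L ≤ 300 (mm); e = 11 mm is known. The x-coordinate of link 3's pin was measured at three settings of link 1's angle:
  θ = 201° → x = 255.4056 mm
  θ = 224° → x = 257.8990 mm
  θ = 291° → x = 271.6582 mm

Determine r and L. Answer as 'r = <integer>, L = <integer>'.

constraint per measurement: (x − r cos θ)² + (r sin θ − e)² = L²
subtracting the θ₁ and θ₂ equations cancels the r² and L² terms:
r = (x₁² − x₂²) / (2[(x₁cos θ₁ + e sin θ₁) − (x₂cos θ₂ + e sin θ₂)]) = 13.0001 → r = 13
L² = (x₁ − r cos θ₁)² + (r sin θ₁ − e)² = 71823.9971 → L = 268.0000 → L = 268
check at θ₃=291°: x = 271.6582 (printed 271.6582) ✓

r = 13, L = 268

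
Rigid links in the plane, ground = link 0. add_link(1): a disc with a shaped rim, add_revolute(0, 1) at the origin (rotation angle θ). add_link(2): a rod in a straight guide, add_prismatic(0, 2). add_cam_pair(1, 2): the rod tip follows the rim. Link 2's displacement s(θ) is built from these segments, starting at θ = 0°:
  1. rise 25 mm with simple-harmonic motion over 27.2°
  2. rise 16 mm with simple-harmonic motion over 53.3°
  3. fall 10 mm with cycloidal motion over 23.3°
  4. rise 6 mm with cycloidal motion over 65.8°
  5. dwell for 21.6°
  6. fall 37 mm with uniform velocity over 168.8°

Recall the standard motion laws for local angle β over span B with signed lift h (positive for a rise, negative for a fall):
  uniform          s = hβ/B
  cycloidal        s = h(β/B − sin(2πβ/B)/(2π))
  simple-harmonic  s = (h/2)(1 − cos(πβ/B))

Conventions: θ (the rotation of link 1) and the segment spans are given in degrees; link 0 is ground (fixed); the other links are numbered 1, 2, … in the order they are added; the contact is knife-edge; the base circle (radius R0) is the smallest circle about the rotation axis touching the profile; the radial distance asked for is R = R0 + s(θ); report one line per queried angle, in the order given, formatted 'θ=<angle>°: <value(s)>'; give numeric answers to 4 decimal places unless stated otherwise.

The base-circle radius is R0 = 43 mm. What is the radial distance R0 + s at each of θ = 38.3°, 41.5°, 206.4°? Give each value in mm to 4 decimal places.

segment 1 (0° to 27.2°, simple-harmonic, h = 25) is passed completely: s = 0.0000 + (25) = 25.0000
θ = 38.3° falls in segment 2 (27.2° to 80.5°, simple-harmonic, h = 16): β = 38.3 − 27.2 = 11.1°, B = 53.3°; Δs = 16/2·(1 − cos(π·0.2083)) = 1.6520; s = 25.0000 + 1.6520 = 26.6520
θ = 41.5° falls in segment 2 (27.2° to 80.5°, simple-harmonic, h = 16): β = 41.5 − 27.2 = 14.3°, B = 53.3°; Δs = 16/2·(1 − cos(π·0.2683)) = 2.6774; s = 25.0000 + 2.6774 = 27.6774
segment 2 (27.2° to 80.5°, simple-harmonic, h = 16) is passed completely: s = 25.0000 + (16) = 41.0000
segment 3 (80.5° to 103.8°, cycloidal, h = -10) is passed completely: s = 41.0000 + (-10) = 31.0000
segment 4 (103.8° to 169.6°, cycloidal, h = 6) is passed completely: s = 31.0000 + (6) = 37.0000
segment 5 (169.6° to 191.2°, dwell): s unchanged at 37.0000
θ = 206.4° falls in segment 6 (191.2° to 360°, uniform, h = -37): β = 206.4 − 191.2 = 15.2°, B = 168.8°; Δs = -37·15.2/168.8 = -3.3318; s = 37.0000 − 3.3318 = 33.6682
θ=38.3°: R = R0 + s = 43 + 26.6520 = 69.6520
θ=41.5°: R = R0 + s = 43 + 27.6774 = 70.6774
θ=206.4°: R = R0 + s = 43 + 33.6682 = 76.6682

θ=38.3°: 69.6520
θ=41.5°: 70.6774
θ=206.4°: 76.6682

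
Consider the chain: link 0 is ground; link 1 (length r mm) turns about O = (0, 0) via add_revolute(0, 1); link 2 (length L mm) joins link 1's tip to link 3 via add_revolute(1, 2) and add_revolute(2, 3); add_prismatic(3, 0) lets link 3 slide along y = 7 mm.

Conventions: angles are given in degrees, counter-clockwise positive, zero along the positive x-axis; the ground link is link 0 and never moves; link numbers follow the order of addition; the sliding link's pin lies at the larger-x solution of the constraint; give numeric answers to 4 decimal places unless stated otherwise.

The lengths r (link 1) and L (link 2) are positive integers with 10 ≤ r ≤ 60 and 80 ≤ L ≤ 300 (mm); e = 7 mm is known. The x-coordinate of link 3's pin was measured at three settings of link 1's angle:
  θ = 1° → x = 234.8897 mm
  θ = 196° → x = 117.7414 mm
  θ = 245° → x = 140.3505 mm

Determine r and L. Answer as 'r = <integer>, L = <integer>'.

constraint per measurement: (x − r cos θ)² + (r sin θ − e)² = L²
subtracting the θ₁ and θ₂ equations cancels the r² and L² terms:
r = (x₁² − x₂²) / (2[(x₁cos θ₁ + e sin θ₁) − (x₂cos θ₂ + e sin θ₂)]) = 59.0000 → r = 59
L² = (x₁ − r cos θ₁)² + (r sin θ₁ − e)² = 30975.9923 → L = 176.0000 → L = 176
check at θ₃=245°: x = 140.3505 (printed 140.3505) ✓

r = 59, L = 176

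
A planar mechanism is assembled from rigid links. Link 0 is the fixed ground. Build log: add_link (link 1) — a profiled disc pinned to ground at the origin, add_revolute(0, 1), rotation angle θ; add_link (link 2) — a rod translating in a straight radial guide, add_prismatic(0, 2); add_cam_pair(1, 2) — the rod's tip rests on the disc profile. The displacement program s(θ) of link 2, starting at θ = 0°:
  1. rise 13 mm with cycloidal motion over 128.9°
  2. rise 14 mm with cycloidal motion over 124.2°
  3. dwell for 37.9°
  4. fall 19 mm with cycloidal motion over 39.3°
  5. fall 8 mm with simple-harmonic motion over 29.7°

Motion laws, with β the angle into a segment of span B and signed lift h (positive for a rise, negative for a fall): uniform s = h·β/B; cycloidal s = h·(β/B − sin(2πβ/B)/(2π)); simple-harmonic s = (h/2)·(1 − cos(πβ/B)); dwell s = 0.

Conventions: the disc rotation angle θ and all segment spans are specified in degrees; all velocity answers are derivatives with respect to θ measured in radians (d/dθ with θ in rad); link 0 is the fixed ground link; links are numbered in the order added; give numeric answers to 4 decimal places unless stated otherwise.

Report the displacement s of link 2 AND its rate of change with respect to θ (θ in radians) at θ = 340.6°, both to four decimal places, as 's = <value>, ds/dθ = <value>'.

seg 1 [0°–128.9°] cycloidal, h=13: full span → s += 13 → s = 13.0000
seg 2 [128.9°–253.1°] cycloidal, h=14: full span → s += 14 → s = 27.0000
seg 3 [253.1°–291°] dwell: s stays 27.0000
seg 4 [291°–330.3°] cycloidal, h=-19: full span → s += -19 → s = 8.0000
seg 5 [330.3°–360°] simple-harmonic, h=-8: θ=340.6° here. β=10.3, B=29.7. -8/2·(1 − cos(π·0.3468)) = -2.1483 → s = 5.8517
velocity in seg [330.3°–360°] (simple-harmonic), θ in radians: β = 10.3° = 0.1798 rad, B = 29.7° = 0.5184 rad; ds/dθ = (πh/(2B)) sin(πβ/B) = (π·(-8)/(2·0.5184)) sin(π·0.3468) = -21.488473 mm/rad

s = 5.8517, ds/dθ = -21.4885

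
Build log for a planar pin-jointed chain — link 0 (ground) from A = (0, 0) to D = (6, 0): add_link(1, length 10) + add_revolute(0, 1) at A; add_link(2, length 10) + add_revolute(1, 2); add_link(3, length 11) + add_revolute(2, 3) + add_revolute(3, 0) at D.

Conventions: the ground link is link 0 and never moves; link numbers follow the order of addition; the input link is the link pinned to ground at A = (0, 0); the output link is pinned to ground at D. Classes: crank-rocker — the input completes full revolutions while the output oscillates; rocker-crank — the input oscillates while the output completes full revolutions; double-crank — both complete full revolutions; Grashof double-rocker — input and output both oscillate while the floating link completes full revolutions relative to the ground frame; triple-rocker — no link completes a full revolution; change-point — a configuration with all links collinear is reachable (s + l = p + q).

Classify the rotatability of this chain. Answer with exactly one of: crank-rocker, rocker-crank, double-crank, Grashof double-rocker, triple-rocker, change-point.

lengths: ground=6, input=10, coupler=10, output=11
sorted: s=6 (shortest), l=11 (longest), p+q=20
s + l = 17 vs p + q = 20
s + l < p + q (Grashof) with shortest = ground link → double-crank

double-crank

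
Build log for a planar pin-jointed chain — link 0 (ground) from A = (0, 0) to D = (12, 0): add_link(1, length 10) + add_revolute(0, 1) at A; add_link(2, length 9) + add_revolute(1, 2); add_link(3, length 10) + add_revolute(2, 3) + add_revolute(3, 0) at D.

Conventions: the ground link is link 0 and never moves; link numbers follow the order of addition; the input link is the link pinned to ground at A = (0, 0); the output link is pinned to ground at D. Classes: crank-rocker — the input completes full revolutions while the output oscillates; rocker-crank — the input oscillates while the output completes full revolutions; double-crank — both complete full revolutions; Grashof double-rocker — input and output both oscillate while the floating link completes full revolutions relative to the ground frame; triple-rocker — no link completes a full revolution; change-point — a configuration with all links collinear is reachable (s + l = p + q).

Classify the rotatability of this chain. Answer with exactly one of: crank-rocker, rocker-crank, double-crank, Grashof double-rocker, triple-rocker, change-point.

lengths: ground=12, input=10, coupler=9, output=10
sorted: s=9 (shortest), l=12 (longest), p+q=20
s + l = 21 vs p + q = 20
s + l > p + q → non-Grashof → no link fully rotates → triple-rocker

triple-rocker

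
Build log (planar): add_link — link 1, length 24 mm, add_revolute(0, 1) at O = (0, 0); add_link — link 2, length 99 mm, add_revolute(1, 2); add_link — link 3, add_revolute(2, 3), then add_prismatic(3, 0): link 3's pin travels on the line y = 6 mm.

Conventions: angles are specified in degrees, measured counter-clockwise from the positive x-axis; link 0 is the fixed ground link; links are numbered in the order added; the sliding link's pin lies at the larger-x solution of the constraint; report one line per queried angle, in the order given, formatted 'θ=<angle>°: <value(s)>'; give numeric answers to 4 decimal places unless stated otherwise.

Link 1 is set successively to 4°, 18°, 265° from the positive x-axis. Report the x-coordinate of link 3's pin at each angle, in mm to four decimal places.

geometry: r = 24 mm, L = 99 mm, e = 6 mm
θ=4°: crank pin P = (r cos θ, r sin θ) = (23.941537, 1.674155)
θ=4°: h = r sin θ − e = 1.674155 − 6 = -4.325845
θ=4°: x = r cos θ + √(L² − h²) = 23.941537 + 98.905445 = 122.846982
θ=18°: crank pin P = (r cos θ, r sin θ) = (22.825356, 7.416408)
θ=18°: h = r sin θ − e = 7.416408 − 6 = 1.416408
θ=18°: x = r cos θ + √(L² − h²) = 22.825356 + 98.989867 = 121.815223
θ=265°: crank pin P = (r cos θ, r sin θ) = (-2.091738, -23.908673)
θ=265°: h = r sin θ − e = -23.908673 − 6 = -29.908673
θ=265°: x = r cos θ + √(L² − h²) = -2.091738 + 94.374103 = 92.282365

θ=4°: 122.8470
θ=18°: 121.8152
θ=265°: 92.2824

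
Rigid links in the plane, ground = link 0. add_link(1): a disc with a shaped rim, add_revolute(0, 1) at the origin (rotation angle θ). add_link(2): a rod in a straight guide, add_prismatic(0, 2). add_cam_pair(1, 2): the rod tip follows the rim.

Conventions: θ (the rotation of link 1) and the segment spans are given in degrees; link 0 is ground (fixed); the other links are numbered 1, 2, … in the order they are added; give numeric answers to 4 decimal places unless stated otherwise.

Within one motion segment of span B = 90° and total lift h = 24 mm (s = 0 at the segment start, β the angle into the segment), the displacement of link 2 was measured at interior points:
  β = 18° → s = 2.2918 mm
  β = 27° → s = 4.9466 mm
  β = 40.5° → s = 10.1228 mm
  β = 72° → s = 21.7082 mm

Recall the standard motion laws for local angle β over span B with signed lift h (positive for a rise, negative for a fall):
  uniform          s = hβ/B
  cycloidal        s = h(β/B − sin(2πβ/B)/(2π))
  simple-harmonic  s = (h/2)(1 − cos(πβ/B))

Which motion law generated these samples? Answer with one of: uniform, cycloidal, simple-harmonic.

candidates at β/B = r: uniform s = h·r (linear in β); cycloidal s = h·(r − sin(2πr)/(2π)); simple-harmonic s = (h/2)(1 − cos(πr))
β=18°: printed 2.2918 | uniform 4.8000, cycloidal 1.1672, simple-harmonic 2.2918
β=27°: printed 4.9466 | uniform 7.2000, cycloidal 3.5672, simple-harmonic 4.9466
β=40.5°: printed 10.1228 | uniform 10.8000, cycloidal 9.6196, simple-harmonic 10.1228
β=72°: printed 21.7082 | uniform 19.2000, cycloidal 22.8328, simple-harmonic 21.7082
only one law matches every sample → simple-harmonic

simple-harmonic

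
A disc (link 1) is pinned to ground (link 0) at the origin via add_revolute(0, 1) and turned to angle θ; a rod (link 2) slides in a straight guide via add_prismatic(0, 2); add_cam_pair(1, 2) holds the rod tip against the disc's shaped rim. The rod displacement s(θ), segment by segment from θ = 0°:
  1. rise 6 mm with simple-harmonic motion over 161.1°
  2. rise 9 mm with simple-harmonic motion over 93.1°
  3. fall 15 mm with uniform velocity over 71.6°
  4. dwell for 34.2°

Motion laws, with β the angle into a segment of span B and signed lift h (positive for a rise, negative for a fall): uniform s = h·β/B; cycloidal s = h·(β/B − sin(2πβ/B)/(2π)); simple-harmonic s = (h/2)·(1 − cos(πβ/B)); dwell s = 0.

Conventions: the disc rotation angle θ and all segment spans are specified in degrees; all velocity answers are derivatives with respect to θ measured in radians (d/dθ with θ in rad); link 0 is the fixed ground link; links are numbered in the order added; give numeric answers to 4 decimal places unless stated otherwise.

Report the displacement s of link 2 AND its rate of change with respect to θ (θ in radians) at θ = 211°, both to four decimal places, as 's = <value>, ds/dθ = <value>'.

segment 1 (0° to 161.1°, simple-harmonic, h = 6) is passed completely: s = 0.0000 + (6) = 6.0000
θ = 211° falls in segment 2 (161.1° to 254.2°, simple-harmonic, h = 9): β = 211 − 161.1 = 49.9°, B = 93.1°; Δs = 9/2·(1 − cos(π·0.5360)) = 5.0076; s = 6.0000 + 5.0076 = 11.0076
velocity in seg [161.1°–254.2°] (simple-harmonic), θ in radians: β = 49.9° = 0.8709 rad, B = 93.1° = 1.6249 rad; ds/dθ = (πh/(2B)) sin(πβ/B) = (π·9/(2·1.6249)) sin(π·0.5360) = 8.644792 mm/rad

s = 11.0076, ds/dθ = 8.6448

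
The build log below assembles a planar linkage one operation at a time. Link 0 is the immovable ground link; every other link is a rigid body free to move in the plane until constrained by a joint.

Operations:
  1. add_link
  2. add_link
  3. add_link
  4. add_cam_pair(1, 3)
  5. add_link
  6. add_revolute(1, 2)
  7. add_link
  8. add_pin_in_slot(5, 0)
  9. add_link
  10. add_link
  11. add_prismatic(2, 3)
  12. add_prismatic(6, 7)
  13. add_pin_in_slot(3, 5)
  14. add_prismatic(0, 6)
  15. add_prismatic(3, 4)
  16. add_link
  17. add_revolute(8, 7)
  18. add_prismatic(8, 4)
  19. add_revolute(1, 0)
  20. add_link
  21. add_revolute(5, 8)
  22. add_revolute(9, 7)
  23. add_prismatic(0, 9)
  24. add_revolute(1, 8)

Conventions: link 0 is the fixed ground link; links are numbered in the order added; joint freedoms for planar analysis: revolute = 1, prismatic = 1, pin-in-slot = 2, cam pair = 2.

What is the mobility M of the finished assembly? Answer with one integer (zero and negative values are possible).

ground; <1,0,0>
#1 <2,0,0>
#2 <3,0,0>
#3 <4,0,0>
C:1↔3 J2 <4,0,1>
#4 <5,0,1>
R:1↔2 J1 <5,1,1>
#5 <6,1,1>
PS:5↔0 J2 <6,1,2>
#6 <7,1,2>
#7 <8,1,2>
P:2↔3 J1 <8,2,2>
P:6↔7 J1 <8,3,2>
PS:3↔5 J2 <8,3,3>
P:0↔6 J1 <8,4,3>
P:3↔4 J1 <8,5,3>
#8 <9,5,3>
R:8↔7 J1 <9,6,3>
P:8↔4 J1 <9,7,3>
R:1↔0 J1 <9,8,3>
#9 <10,8,3>
R:5↔8 J1 <10,9,3>
R:9↔7 J1 <10,10,3>
P:0↔9 J1 <10,11,3>
R:1↔8 J1 <10,12,3>
3×9 − 2×12 − 1×3 = 0

M = 0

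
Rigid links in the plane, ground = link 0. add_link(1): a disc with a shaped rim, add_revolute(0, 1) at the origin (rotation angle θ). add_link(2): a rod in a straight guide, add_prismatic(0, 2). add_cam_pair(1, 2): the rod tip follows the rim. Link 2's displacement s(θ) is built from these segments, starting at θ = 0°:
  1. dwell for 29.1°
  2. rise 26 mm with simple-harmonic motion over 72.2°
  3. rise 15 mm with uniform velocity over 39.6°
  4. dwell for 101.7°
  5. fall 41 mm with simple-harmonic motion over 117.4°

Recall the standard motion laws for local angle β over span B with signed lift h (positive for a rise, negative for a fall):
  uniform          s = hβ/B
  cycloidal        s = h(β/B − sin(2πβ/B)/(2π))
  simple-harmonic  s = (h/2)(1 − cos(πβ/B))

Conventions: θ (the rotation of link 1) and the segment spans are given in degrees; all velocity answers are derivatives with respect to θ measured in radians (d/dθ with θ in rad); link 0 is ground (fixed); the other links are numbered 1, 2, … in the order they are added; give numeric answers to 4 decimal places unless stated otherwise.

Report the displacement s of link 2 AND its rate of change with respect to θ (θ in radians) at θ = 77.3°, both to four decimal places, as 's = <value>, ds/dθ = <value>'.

segment 1 (0° to 29.1°, dwell): s unchanged at 0.0000
θ = 77.3° falls in segment 2 (29.1° to 101.3°, simple-harmonic, h = 26): β = 77.3 − 29.1 = 48.2°, B = 72.2°; Δs = 26/2·(1 − cos(π·0.6676)) = 19.5326; s = 0.0000 + 19.5326 = 19.5326
velocity in seg [29.1°–101.3°] (simple-harmonic), θ in radians: β = 48.2° = 0.8412 rad, B = 72.2° = 1.2601 rad; ds/dθ = (πh/(2B)) sin(πβ/B) = (π·26/(2·1.2601)) sin(π·0.6676) = 28.020734 mm/rad

s = 19.5326, ds/dθ = 28.0207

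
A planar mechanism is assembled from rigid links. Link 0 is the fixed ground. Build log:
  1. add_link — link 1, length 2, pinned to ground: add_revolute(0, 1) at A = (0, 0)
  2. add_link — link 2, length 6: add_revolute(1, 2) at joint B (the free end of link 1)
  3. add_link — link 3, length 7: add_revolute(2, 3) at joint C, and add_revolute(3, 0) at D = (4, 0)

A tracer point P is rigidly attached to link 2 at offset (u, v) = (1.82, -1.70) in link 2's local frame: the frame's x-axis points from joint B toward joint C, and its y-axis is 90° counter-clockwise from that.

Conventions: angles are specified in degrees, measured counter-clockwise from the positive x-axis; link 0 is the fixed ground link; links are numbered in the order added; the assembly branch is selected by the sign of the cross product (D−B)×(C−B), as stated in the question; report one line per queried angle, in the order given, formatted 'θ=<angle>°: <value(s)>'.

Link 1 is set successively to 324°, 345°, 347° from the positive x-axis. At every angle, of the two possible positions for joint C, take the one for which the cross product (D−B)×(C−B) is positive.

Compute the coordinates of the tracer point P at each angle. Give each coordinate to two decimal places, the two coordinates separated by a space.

A=(0,0), D=(4.00,0)
θ=324°: B = A + 2.00·(cos324°, sin324°) = (1.6180, -1.1756)
θ=324°: |BD| = 2.6563
θ=324°: circle(B,6.00) ∩ circle(D,7.00): a=-1.1189, h=5.8947
θ=324°:   candidates: C₊=(-1.9942,3.6153) cross=15.658; C₋=(3.2235,-6.9568) cross=-15.658
θ=324°:   branch + wants cross > 0 → take C=(-1.9942,3.6153) (cross=15.658)
θ=324°: ex = (C−B)/|BC| = (-0.6020,0.7985); ey = (-0.7985,-0.6020)
θ=324°: P = B + 1.82·ex + -1.70·ey = (1.8797,1.3011)
θ=345°: B = A + 2.00·(cos345°, sin345°) = (1.9319, -0.5176)
θ=345°: |BD| = 2.1319
θ=345°: circle(B,6.00) ∩ circle(D,7.00): a=-1.9829, h=5.6629
θ=345°:   candidates: C₊=(-1.3667,4.4943) cross=12.073; C₋=(1.3833,-6.4925) cross=-12.073
θ=345°:   branch + wants cross > 0 → take C=(-1.3667,4.4943) (cross=12.073)
θ=345°: ex = (C−B)/|BC| = (-0.5498,0.8353); ey = (-0.8353,-0.5498)
θ=345°: P = B + 1.82·ex + -1.70·ey = (2.3514,1.9372)
θ=347°: B = A + 2.00·(cos347°, sin347°) = (1.9487, -0.4499)
θ=347°: |BD| = 2.1000
θ=347°: circle(B,6.00) ∩ circle(D,7.00): a=-2.0452, h=5.6407
θ=347°:   candidates: C₊=(-1.2574,4.6216) cross=11.846; C₋=(1.1595,-6.3978) cross=-11.846
θ=347°:   branch + wants cross > 0 → take C=(-1.2574,4.6216) (cross=11.846)
θ=347°: ex = (C−B)/|BC| = (-0.5344,0.8453); ey = (-0.8453,-0.5344)
θ=347°: P = B + 1.82·ex + -1.70·ey = (2.4131,1.9969)

θ=324°: 1.88 1.30
θ=345°: 2.35 1.94
θ=347°: 2.41 2.00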